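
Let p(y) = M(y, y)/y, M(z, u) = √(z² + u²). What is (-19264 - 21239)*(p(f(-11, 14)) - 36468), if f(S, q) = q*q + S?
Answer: 1477063404 - 40503*√2 ≈ 1.4770e+9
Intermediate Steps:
M(z, u) = √(u² + z²)
f(S, q) = S + q² (f(S, q) = q² + S = S + q²)
p(y) = √2*√(y²)/y (p(y) = √(y² + y²)/y = √(2*y²)/y = (√2*√(y²))/y = √2*√(y²)/y)
(-19264 - 21239)*(p(f(-11, 14)) - 36468) = (-19264 - 21239)*(√2*√((-11 + 14²)²)/(-11 + 14²) - 36468) = -40503*(√2*√((-11 + 196)²)/(-11 + 196) - 36468) = -40503*(√2*√(185²)/185 - 36468) = -40503*(√2*(1/185)*√34225 - 36468) = -40503*(√2*(1/185)*185 - 36468) = -40503*(√2 - 36468) = -40503*(-36468 + √2) = 1477063404 - 40503*√2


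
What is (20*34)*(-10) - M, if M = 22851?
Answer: -29651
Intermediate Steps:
(20*34)*(-10) - M = (20*34)*(-10) - 1*22851 = 680*(-10) - 22851 = -6800 - 22851 = -29651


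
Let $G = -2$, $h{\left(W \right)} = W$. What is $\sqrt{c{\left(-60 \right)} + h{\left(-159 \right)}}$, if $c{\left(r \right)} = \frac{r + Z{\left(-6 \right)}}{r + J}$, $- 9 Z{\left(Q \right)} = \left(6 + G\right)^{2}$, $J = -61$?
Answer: $\frac{i \sqrt{172595}}{33} \approx 12.589 i$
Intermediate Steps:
$Z{\left(Q \right)} = - \frac{16}{9}$ ($Z{\left(Q \right)} = - \frac{\left(6 - 2\right)^{2}}{9} = - \frac{4^{2}}{9} = \left(- \frac{1}{9}\right) 16 = - \frac{16}{9}$)
$c{\left(r \right)} = \frac{- \frac{16}{9} + r}{-61 + r}$ ($c{\left(r \right)} = \frac{r - \frac{16}{9}}{r - 61} = \frac{- \frac{16}{9} + r}{-61 + r}$)
$\sqrt{c{\left(-60 \right)} + h{\left(-159 \right)}} = \sqrt{\frac{- \frac{16}{9} - 60}{-61 - 60} - 159} = \sqrt{\frac{1}{-121} \left(- \frac{556}{9}\right) - 159} = \sqrt{\left(- \frac{1}{121}\right) \left(- \frac{556}{9}\right) - 159} = \sqrt{\frac{556}{1089} - 159} = \sqrt{- \frac{172595}{1089}} = \frac{i \sqrt{172595}}{33}$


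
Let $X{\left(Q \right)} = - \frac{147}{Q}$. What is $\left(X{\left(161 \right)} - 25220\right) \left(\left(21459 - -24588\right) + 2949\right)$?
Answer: $- \frac{28421648676}{23} \approx -1.2357 \cdot 10^{9}$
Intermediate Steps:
$\left(X{\left(161 \right)} - 25220\right) \left(\left(21459 - -24588\right) + 2949\right) = \left(- \frac{147}{161} - 25220\right) \left(\left(21459 - -24588\right) + 2949\right) = \left(\left(-147\right) \frac{1}{161} - 25220\right) \left(\left(21459 + 24588\right) + 2949\right) = \left(- \frac{21}{23} - 25220\right) \left(46047 + 2949\right) = \left(- \frac{580081}{23}\right) 48996 = - \frac{28421648676}{23}$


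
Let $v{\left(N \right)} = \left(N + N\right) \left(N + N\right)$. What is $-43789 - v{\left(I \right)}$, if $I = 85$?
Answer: $-72689$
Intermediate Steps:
$v{\left(N \right)} = 4 N^{2}$ ($v{\left(N \right)} = 2 N 2 N = 4 N^{2}$)
$-43789 - v{\left(I \right)} = -43789 - 4 \cdot 85^{2} = -43789 - 4 \cdot 7225 = -43789 - 28900 = -72689$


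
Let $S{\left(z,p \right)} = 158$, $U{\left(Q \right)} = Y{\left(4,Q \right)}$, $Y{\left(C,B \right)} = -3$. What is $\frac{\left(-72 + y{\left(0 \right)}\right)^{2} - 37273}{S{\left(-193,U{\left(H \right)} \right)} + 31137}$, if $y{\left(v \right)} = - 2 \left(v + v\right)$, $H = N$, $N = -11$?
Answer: $- \frac{32089}{31295} \approx -1.0254$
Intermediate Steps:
$H = -11$
$U{\left(Q \right)} = -3$
$y{\left(v \right)} = - 4 v$ ($y{\left(v \right)} = - 2 \cdot 2 v = - 4 v$)
$\frac{\left(-72 + y{\left(0 \right)}\right)^{2} - 37273}{S{\left(-193,U{\left(H \right)} \right)} + 31137} = \frac{\left(-72 - 0\right)^{2} - 37273}{158 + 31137} = \frac{\left(-72 + 0\right)^{2} - 37273}{31295} = \left(\left(-72\right)^{2} - 37273\right) \frac{1}{31295} = \left(5184 - 37273\right) \frac{1}{31295} = \left(-32089\right) \frac{1}{31295} = - \frac{32089}{31295}$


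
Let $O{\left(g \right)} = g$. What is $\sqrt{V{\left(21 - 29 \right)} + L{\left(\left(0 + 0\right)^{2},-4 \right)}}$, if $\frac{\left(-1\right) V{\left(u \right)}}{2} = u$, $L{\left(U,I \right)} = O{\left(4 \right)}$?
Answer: $2 \sqrt{5} \approx 4.4721$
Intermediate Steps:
$L{\left(U,I \right)} = 4$
$V{\left(u \right)} = - 2 u$
$\sqrt{V{\left(21 - 29 \right)} + L{\left(\left(0 + 0\right)^{2},-4 \right)}} = \sqrt{- 2 \left(21 - 29\right) + 4} = \sqrt{\left(-2\right) \left(-8\right) + 4} = \sqrt{16 + 4} = \sqrt{20} = 2 \sqrt{5}$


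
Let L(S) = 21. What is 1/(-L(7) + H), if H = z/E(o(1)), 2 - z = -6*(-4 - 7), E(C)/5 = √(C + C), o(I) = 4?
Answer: -525/10513 + 80*√2/10513 ≈ -0.039177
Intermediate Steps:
E(C) = 5*√2*√C (E(C) = 5*√(C + C) = 5*√(2*C) = 5*(√2*√C) = 5*√2*√C)
z = -64 (z = 2 - (-6)*(-4 - 7) = 2 - (-6)*(-11) = 2 - 1*66 = 2 - 66 = -64)
H = -16*√2/5 (H = -64*√2/20 = -16*√2/5 ≈ -4.5255)
1/(-L(7) + H) = 1/(-1*21 - 16*√2/5) = 1/(-21 - 16*√2/5)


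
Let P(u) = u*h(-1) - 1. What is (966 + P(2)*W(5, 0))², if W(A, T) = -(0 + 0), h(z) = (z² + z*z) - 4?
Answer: 933156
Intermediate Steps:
h(z) = -4 + 2*z² (h(z) = (z² + z²) - 4 = 2*z² - 4 = -4 + 2*z²)
W(A, T) = 0 (W(A, T) = -1*0 = 0)
P(u) = -1 - 2*u (P(u) = u*(-4 + 2*(-1)²) - 1 = u*(-4 + 2*1) - 1 = u*(-4 + 2) - 1 = u*(-2) - 1 = -2*u - 1 = -1 - 2*u)
(966 + P(2)*W(5, 0))² = (966 + (-1 - 2*2)*0)² = (966 + (-1 - 4)*0)² = (966 - 5*0)² = (966 + 0)² = 966² = 933156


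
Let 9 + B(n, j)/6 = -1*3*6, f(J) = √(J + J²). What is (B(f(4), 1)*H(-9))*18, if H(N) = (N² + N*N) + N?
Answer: -446148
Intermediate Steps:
B(n, j) = -162 (B(n, j) = -54 + 6*(-1*3*6) = -54 + 6*(-3*6) = -54 + 6*(-18) = -54 - 108 = -162)
H(N) = N + 2*N² (H(N) = (N² + N²) + N = 2*N² + N = N + 2*N²)
(B(f(4), 1)*H(-9))*18 = -(-1458)*(1 + 2*(-9))*18 = -(-1458)*(1 - 18)*18 = -(-1458)*(-17)*18 = -162*153*18 = -24786*18 = -446148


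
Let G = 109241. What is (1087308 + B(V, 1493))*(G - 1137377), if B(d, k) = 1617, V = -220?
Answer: -1119562993800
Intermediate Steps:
(1087308 + B(V, 1493))*(G - 1137377) = (1087308 + 1617)*(109241 - 1137377) = 1088925*(-1028136) = -1119562993800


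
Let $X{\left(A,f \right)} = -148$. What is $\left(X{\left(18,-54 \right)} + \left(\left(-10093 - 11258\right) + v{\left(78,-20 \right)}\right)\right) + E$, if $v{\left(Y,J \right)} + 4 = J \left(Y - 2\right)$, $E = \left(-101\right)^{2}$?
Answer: $-12822$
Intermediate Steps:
$E = 10201$
$v{\left(Y,J \right)} = -4 + J \left(-2 + Y\right)$ ($v{\left(Y,J \right)} = -4 + J \left(Y - 2\right) = -4 + J \left(-2 + Y\right)$)
$\left(X{\left(18,-54 \right)} + \left(\left(-10093 - 11258\right) + v{\left(78,-20 \right)}\right)\right) + E = \left(-148 - 22875\right) + 10201 = -23023 + 10201 = -12822$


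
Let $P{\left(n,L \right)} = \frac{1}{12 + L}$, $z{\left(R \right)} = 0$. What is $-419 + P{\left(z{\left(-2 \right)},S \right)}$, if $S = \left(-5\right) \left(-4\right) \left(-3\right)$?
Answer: $- \frac{20113}{48} \approx -419.02$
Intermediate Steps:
$S = -60$ ($S = 20 \left(-3\right) = -60$)
$-419 + P{\left(z{\left(-2 \right)},S \right)} = -419 + \frac{1}{12 - 60} = -419 + \frac{1}{-48} = -419 - \frac{1}{48} = - \frac{20113}{48}$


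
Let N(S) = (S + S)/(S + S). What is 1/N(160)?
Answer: 1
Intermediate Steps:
N(S) = 1 (N(S) = (2*S)/((2*S)) = (2*S)*(1/(2*S)) = 1)
1/N(160) = 1/1 = 1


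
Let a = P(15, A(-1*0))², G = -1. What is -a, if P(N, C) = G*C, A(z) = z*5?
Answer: 0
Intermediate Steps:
A(z) = 5*z
P(N, C) = -C
a = 0 (a = (-5*(-1*0))² = (-5*0)² = (-1*0)² = 0² = 0)
-a = -1*0 = 0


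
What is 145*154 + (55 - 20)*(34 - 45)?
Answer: 21945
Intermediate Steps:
145*154 + (55 - 20)*(34 - 45) = 22330 + 35*(-11) = 22330 - 385 = 21945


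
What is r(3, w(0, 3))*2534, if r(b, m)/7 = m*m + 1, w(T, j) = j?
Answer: 177380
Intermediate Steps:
r(b, m) = 7 + 7*m² (r(b, m) = 7*(m*m + 1) = 7*(m² + 1) = 7*(1 + m²) = 7 + 7*m²)
r(3, w(0, 3))*2534 = (7 + 7*3²)*2534 = (7 + 7*9)*2534 = (7 + 63)*2534 = 70*2534 = 177380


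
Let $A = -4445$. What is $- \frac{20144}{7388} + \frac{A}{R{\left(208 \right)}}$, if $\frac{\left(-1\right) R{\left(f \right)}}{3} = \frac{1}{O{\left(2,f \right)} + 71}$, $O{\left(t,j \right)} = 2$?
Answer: $\frac{599308687}{5541} \approx 1.0816 \cdot 10^{5}$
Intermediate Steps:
$R{\left(f \right)} = - \frac{3}{73}$ ($R{\left(f \right)} = - \frac{3}{2 + 71} = - \frac{3}{73}$)
$- \frac{20144}{7388} + \frac{A}{R{\left(208 \right)}} = - \frac{20144}{7388} - \frac{4445}{- \frac{3}{73}} = \left(-20144\right) \frac{1}{7388} - - \frac{324485}{3} = - \frac{5036}{1847} + \frac{324485}{3} = \frac{599308687}{5541}$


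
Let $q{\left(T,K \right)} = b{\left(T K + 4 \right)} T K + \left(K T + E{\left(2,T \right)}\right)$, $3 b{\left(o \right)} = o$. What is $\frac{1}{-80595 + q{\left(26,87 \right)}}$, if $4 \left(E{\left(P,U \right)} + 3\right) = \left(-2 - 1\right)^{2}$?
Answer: $\frac{4}{6520921} \approx 6.1341 \cdot 10^{-7}$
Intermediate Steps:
$E{\left(P,U \right)} = - \frac{3}{4}$ ($E{\left(P,U \right)} = -3 + \frac{\left(-2 - 1\right)^{2}}{4} = -3 + \frac{\left(-3\right)^{2}}{4} = -3 + \frac{1}{4} \cdot 9 = -3 + \frac{9}{4} = - \frac{3}{4}$)
$b{\left(o \right)} = \frac{o}{3}$
$q{\left(T,K \right)} = - \frac{3}{4} + K T + K T \left(\frac{4}{3} + \frac{K T}{3}\right)$ ($q{\left(T,K \right)} = \frac{T K + 4}{3} T K + \left(K T - \frac{3}{4}\right) = \frac{K T + 4}{3} T K + \left(- \frac{3}{4} + K T\right) = \frac{4 + K T}{3} T K + \left(- \frac{3}{4} + K T\right) = \left(\frac{4}{3} + \frac{K T}{3}\right) T K + \left(- \frac{3}{4} + K T\right) = T \left(\frac{4}{3} + \frac{K T}{3}\right) K + \left(- \frac{3}{4} + K T\right) = K T \left(\frac{4}{3} + \frac{K T}{3}\right) + \left(- \frac{3}{4} + K T\right) = - \frac{3}{4} + K T + K T \left(\frac{4}{3} + \frac{K T}{3}\right)$)
$\frac{1}{-80595 + q{\left(26,87 \right)}} = \frac{1}{-80595 + \left(- \frac{3}{4} + \frac{87^{2} \cdot 26^{2}}{3} + \frac{7}{3} \cdot 87 \cdot 26\right)} = \frac{1}{-80595 + \left(- \frac{3}{4} + \frac{1}{3} \cdot 7569 \cdot 676 + 5278\right)} = \frac{1}{-80595 + \left(- \frac{3}{4} + 1705548 + 5278\right)} = \frac{1}{-80595 + \frac{6843301}{4}} = \frac{1}{\frac{6520921}{4}} = \frac{4}{6520921}$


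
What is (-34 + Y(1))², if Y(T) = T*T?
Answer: 1089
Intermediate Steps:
Y(T) = T²
(-34 + Y(1))² = (-34 + 1²)² = (-34 + 1)² = (-33)² = 1089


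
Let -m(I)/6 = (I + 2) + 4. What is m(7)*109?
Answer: -8502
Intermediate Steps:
m(I) = -36 - 6*I (m(I) = -6*((I + 2) + 4) = -6*((2 + I) + 4) = -6*(6 + I) = -36 - 6*I)
m(7)*109 = (-36 - 6*7)*109 = (-36 - 42)*109 = -78*109 = -8502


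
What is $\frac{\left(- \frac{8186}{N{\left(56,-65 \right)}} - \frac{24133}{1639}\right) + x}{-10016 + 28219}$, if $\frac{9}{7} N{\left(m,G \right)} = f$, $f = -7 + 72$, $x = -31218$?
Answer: $- \frac{23412399611}{13574796235} \approx -1.7247$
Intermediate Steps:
$f = 65$
$N{\left(m,G \right)} = \frac{455}{9}$ ($N{\left(m,G \right)} = \frac{7}{9} \cdot 65 = \frac{455}{9}$)
$\frac{\left(- \frac{8186}{N{\left(56,-65 \right)}} - \frac{24133}{1639}\right) + x}{-10016 + 28219} = \frac{\left(- \frac{8186}{\frac{455}{9}} - \frac{24133}{1639}\right) - 31218}{-10016 + 28219} = \frac{\left(\left(-8186\right) \frac{9}{455} - \frac{24133}{1639}\right) - 31218}{18203} = \left(\left(- \frac{73674}{455} - \frac{24133}{1639}\right) - 31218\right) \frac{1}{18203} = \left(- \frac{131732201}{745745} - 31218\right) \frac{1}{18203} = \left(- \frac{23412399611}{745745}\right) \frac{1}{18203} = - \frac{23412399611}{13574796235}$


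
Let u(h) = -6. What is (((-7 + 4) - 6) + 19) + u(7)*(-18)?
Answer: 118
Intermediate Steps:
(((-7 + 4) - 6) + 19) + u(7)*(-18) = (((-7 + 4) - 6) + 19) - 6*(-18) = ((-3 - 6) + 19) + 108 = (-9 + 19) + 108 = 10 + 108 = 118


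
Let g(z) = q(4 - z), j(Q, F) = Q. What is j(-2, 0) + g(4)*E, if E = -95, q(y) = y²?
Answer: -2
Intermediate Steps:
g(z) = (4 - z)²
j(-2, 0) + g(4)*E = -2 + (-4 + 4)²*(-95) = -2 + 0²*(-95) = -2 + 0*(-95) = -2 + 0 = -2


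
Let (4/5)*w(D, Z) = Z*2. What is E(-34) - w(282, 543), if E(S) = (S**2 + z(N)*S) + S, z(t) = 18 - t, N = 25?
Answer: 5/2 ≈ 2.5000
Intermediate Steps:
w(D, Z) = 5*Z/2 (w(D, Z) = 5*(Z*2)/4 = 5*(2*Z)/4 = 5*Z/2)
E(S) = S**2 - 6*S (E(S) = (S**2 + (18 - 1*25)*S) + S = (S**2 + (18 - 25)*S) + S = (S**2 - 7*S) + S = S**2 - 6*S)
E(-34) - w(282, 543) = -34*(-6 - 34) - 5*543/2 = -34*(-40) - 1*2715/2 = 1360 - 2715/2 = 5/2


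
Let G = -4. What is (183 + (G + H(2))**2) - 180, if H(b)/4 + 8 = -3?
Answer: 2307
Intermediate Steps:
H(b) = -44 (H(b) = -32 + 4*(-3) = -32 - 12 = -44)
(183 + (G + H(2))**2) - 180 = (183 + (-4 - 44)**2) - 180 = (183 + (-48)**2) - 180 = (183 + 2304) - 180 = 2487 - 180 = 2307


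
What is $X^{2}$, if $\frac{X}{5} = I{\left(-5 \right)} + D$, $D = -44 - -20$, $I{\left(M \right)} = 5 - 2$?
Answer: $11025$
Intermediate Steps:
$I{\left(M \right)} = 3$
$D = -24$ ($D = -44 + 20 = -24$)
$X = -105$ ($X = 5 \left(3 - 24\right) = 5 \left(-21\right) = -105$)
$X^{2} = \left(-105\right)^{2} = 11025$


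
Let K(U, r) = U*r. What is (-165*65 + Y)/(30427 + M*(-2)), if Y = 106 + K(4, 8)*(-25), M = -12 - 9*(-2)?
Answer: -11419/30415 ≈ -0.37544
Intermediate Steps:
M = 6 (M = -12 + 18 = 6)
Y = -694 (Y = 106 + (4*8)*(-25) = 106 + 32*(-25) = 106 - 800 = -694)
(-165*65 + Y)/(30427 + M*(-2)) = (-165*65 - 694)/(30427 + 6*(-2)) = (-10725 - 694)/(30427 - 12) = -11419/30415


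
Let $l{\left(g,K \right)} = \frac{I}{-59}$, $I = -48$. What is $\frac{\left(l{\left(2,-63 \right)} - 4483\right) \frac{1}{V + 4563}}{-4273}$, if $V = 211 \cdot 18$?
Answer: $\frac{264449}{2107866627} \approx 0.00012546$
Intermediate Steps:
$V = 3798$
$l{\left(g,K \right)} = \frac{48}{59}$ ($l{\left(g,K \right)} = - \frac{48}{-59} = \left(-48\right) \left(- \frac{1}{59}\right) = \frac{48}{59}$)
$\frac{\left(l{\left(2,-63 \right)} - 4483\right) \frac{1}{V + 4563}}{-4273} = \frac{\left(\frac{48}{59} - 4483\right) \frac{1}{3798 + 4563}}{-4273} = - \frac{264449}{59 \cdot 8361} \left(- \frac{1}{4273}\right) = \left(- \frac{264449}{59}\right) \frac{1}{8361} \left(- \frac{1}{4273}\right) = \left(- \frac{264449}{493299}\right) \left(- \frac{1}{4273}\right) = \frac{264449}{2107866627}$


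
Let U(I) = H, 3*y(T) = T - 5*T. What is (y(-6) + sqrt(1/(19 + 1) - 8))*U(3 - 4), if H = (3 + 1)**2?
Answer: 128 + 8*I*sqrt(795)/5 ≈ 128.0 + 45.113*I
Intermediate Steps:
y(T) = -4*T/3 (y(T) = (T - 5*T)/3 = (-4*T)/3 = -4*T/3)
H = 16 (H = 4**2 = 16)
U(I) = 16
(y(-6) + sqrt(1/(19 + 1) - 8))*U(3 - 4) = (-4/3*(-6) + sqrt(1/(19 + 1) - 8))*16 = (8 + sqrt(1/20 - 8))*16 = (8 + sqrt(-159/20))*16 = (8 + I*sqrt(795)/10)*16 = 128 + 8*I*sqrt(795)/5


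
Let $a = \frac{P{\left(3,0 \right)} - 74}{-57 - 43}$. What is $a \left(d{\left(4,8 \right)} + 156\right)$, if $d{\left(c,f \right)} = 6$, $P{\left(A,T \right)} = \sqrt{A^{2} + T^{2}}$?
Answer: $\frac{5751}{50} \approx 115.02$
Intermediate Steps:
$a = \frac{71}{100}$ ($a = \frac{\sqrt{3^{2} + 0^{2}} - 74}{-57 - 43} = \frac{\sqrt{9 + 0} - 74}{-100} = \left(\sqrt{9} - 74\right) \left(- \frac{1}{100}\right) = \left(3 - 74\right) \left(- \frac{1}{100}\right) = \left(-71\right) \left(- \frac{1}{100}\right) = \frac{71}{100} \approx 0.71$)
$a \left(d{\left(4,8 \right)} + 156\right) = \frac{71 \left(6 + 156\right)}{100} = \frac{71}{100} \cdot 162 = \frac{5751}{50}$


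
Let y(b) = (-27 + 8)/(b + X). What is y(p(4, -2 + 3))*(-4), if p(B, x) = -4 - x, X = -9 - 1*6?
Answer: -19/5 ≈ -3.8000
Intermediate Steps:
X = -15 (X = -9 - 6 = -15)
y(b) = -19/(-15 + b) (y(b) = (-27 + 8)/(b - 15) = -19/(-15 + b))
y(p(4, -2 + 3))*(-4) = -19/(-15 + (-4 - (-2 + 3)))*(-4) = -19/(-15 + (-4 - 1*1))*(-4) = -19/(-15 + (-4 - 1))*(-4) = -19/(-15 - 5)*(-4) = -19/(-20)*(-4) = -19*(-1/20)*(-4) = (19/20)*(-4) = -19/5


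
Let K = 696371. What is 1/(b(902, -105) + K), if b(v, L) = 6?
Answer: 1/696377 ≈ 1.4360e-6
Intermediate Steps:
1/(b(902, -105) + K) = 1/(6 + 696371) = 1/696377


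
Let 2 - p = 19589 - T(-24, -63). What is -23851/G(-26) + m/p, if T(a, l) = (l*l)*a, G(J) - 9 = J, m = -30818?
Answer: 161155547/114843 ≈ 1403.3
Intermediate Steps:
G(J) = 9 + J
T(a, l) = a*l² (T(a, l) = l²*a = a*l²)
p = -114843 (p = 2 - (19589 - (-24)*(-63)²) = 2 - (19589 - (-24)*3969) = 2 - (19589 - 1*(-95256)) = 2 - (19589 + 95256) = 2 - 1*114845 = 2 - 114845 = -114843)
-23851/G(-26) + m/p = -23851/(9 - 26) - 30818/(-114843) = -23851/(-17) - 30818*(-1/114843) = -23851*(-1/17) + 30818/114843 = 1403 + 30818/114843 = 161155547/114843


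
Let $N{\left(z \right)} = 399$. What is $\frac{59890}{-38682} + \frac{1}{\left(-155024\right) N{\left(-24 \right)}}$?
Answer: $- \frac{88201680841}{56968064496} \approx -1.5483$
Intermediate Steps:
$\frac{59890}{-38682} + \frac{1}{\left(-155024\right) N{\left(-24 \right)}} = \frac{59890}{-38682} + \frac{1}{\left(-155024\right) 399} = 59890 \left(- \frac{1}{38682}\right) - \frac{1}{61854576} = - \frac{29945}{19341} - \frac{1}{61854576} = - \frac{88201680841}{56968064496}$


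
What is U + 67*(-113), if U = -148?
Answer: -7719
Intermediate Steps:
U + 67*(-113) = -148 + 67*(-113) = -148 - 7571 = -7719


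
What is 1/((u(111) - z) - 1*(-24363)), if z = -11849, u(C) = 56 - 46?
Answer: 1/36222 ≈ 2.7608e-5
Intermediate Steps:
u(C) = 10
1/((u(111) - z) - 1*(-24363)) = 1/((10 - 1*(-11849)) - 1*(-24363)) = 1/((10 + 11849) + 24363) = 1/(11859 + 24363) = 1/36222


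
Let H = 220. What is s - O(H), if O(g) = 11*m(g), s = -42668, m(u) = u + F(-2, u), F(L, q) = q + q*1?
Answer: -49928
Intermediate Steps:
F(L, q) = 2*q (F(L, q) = q + q = 2*q)
m(u) = 3*u (m(u) = u + 2*u = 3*u)
O(g) = 33*g (O(g) = 11*(3*g) = 33*g)
s - O(H) = -42668 - 33*220 = -42668 - 1*7260 = -42668 - 7260 = -49928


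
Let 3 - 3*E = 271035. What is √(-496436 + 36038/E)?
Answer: I*√253245807449223/22586 ≈ 704.58*I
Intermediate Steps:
E = -90344 (E = 1 - ⅓*271035 = 1 - 90345 = -90344)
√(-496436 + 36038/E) = √(-496436 + 36038/(-90344)) = √(-496436 + 36038*(-1/90344)) = √(-496436 - 18019/45172) = √(-22425025011/45172) = I*√253245807449223/22586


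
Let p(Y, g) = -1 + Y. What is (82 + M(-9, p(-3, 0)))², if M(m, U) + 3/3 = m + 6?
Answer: 6084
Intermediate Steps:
M(m, U) = 5 + m (M(m, U) = -1 + (m + 6) = -1 + (6 + m) = 5 + m)
(82 + M(-9, p(-3, 0)))² = (82 + (5 - 9))² = (82 - 4)² = 78² = 6084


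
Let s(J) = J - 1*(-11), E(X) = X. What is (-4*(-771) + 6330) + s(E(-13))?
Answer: 9412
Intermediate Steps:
s(J) = 11 + J (s(J) = J + 11 = 11 + J)
(-4*(-771) + 6330) + s(E(-13)) = (-4*(-771) + 6330) + (11 - 13) = (3084 + 6330) - 2 = 9414 - 2 = 9412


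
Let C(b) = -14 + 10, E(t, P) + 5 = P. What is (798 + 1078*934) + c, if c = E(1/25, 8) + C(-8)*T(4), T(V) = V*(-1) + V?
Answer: 1007653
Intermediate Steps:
T(V) = 0 (T(V) = -V + V = 0)
E(t, P) = -5 + P
C(b) = -4
c = 3 (c = (-5 + 8) - 4*0 = 3 + 0 = 3)
(798 + 1078*934) + c = (798 + 1078*934) + 3 = (798 + 1006852) + 3 = 1007650 + 3 = 1007653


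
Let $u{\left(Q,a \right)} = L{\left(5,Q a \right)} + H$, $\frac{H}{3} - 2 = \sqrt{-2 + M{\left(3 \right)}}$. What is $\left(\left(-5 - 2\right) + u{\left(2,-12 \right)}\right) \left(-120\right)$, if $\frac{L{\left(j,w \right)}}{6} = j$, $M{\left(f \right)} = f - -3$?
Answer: $-4200$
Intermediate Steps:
$M{\left(f \right)} = 3 + f$ ($M{\left(f \right)} = f + 3 = 3 + f$)
$L{\left(j,w \right)} = 6 j$
$H = 12$ ($H = 6 + 3 \sqrt{-2 + \left(3 + 3\right)} = 6 + 3 \sqrt{-2 + 6} = 6 + 3 \sqrt{4} = 6 + 3 \cdot 2 = 6 + 6 = 12$)
$u{\left(Q,a \right)} = 42$ ($u{\left(Q,a \right)} = 6 \cdot 5 + 12 = 30 + 12 = 42$)
$\left(\left(-5 - 2\right) + u{\left(2,-12 \right)}\right) \left(-120\right) = \left(\left(-5 - 2\right) + 42\right) \left(-120\right) = \left(-7 + 42\right) \left(-120\right) = 35 \left(-120\right) = -4200$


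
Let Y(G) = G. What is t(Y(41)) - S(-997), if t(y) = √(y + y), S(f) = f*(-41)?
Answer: -40877 + √82 ≈ -40868.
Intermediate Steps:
S(f) = -41*f
t(y) = √2*√y (t(y) = √(2*y) = √2*√y)
t(Y(41)) - S(-997) = √2*√41 - (-41)*(-997) = √82 - 1*40877 = √82 - 40877 = -40877 + √82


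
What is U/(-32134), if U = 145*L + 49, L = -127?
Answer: 9183/16067 ≈ 0.57154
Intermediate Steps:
U = -18366 (U = 145*(-127) + 49 = -18415 + 49 = -18366)
U/(-32134) = -18366/(-32134) = -18366*(-1/32134) = 9183/16067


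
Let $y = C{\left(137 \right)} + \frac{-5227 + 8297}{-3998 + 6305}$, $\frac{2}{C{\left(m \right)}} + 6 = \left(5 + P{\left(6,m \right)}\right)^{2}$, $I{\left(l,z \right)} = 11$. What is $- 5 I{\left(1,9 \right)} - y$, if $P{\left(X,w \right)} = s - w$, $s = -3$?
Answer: $- \frac{263072751}{4670137} \approx -56.331$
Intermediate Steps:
$P{\left(X,w \right)} = -3 - w$
$C{\left(m \right)} = \frac{2}{-6 + \left(2 - m\right)^{2}}$ ($C{\left(m \right)} = \frac{2}{-6 + \left(5 - \left(3 + m\right)\right)^{2}} = \frac{2}{-6 + \left(2 - m\right)^{2}}$)
$y = \frac{6215216}{4670137}$ ($y = \frac{2}{-6 + \left(-2 + 137\right)^{2}} + \frac{-5227 + 8297}{-3998 + 6305} = \frac{2}{-6 + 135^{2}} + \frac{3070}{2307} = \frac{2}{-6 + 18225} + 3070 \cdot \frac{1}{2307} = \frac{2}{18219} + \frac{3070}{2307} = \frac{6215216}{4670137} \approx 1.3308$)
$- 5 I{\left(1,9 \right)} - y = \left(-5\right) 11 - \frac{6215216}{4670137} = -55 - \frac{6215216}{4670137} = - \frac{263072751}{4670137}$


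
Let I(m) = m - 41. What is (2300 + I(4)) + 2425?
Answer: 4688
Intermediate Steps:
I(m) = -41 + m
(2300 + I(4)) + 2425 = (2300 + (-41 + 4)) + 2425 = (2300 - 37) + 2425 = 2263 + 2425 = 4688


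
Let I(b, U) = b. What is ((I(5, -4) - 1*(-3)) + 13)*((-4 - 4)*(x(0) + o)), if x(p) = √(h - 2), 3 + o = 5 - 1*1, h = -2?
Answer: -168 - 336*I ≈ -168.0 - 336.0*I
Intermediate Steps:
o = 1 (o = -3 + (5 - 1*1) = -3 + (5 - 1) = -3 + 4 = 1)
x(p) = 2*I (x(p) = √(-2 - 2) = √(-4) = 2*I)
((I(5, -4) - 1*(-3)) + 13)*((-4 - 4)*(x(0) + o)) = ((5 - 1*(-3)) + 13)*((-4 - 4)*(2*I + 1)) = ((5 + 3) + 13)*(-8*(1 + 2*I)) = (8 + 13)*(-8 - 16*I) = 21*(-8 - 16*I) = -168 - 336*I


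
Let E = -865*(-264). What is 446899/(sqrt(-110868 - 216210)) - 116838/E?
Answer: -19473/38060 - 446899*I*sqrt(4038)/36342 ≈ -0.51164 - 781.42*I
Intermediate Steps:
E = 228360
446899/(sqrt(-110868 - 216210)) - 116838/E = 446899/(sqrt(-110868 - 216210)) - 116838/228360 = 446899/(sqrt(-327078)) - 116838*1/228360 = 446899/((9*I*sqrt(4038))) - 19473/38060 = 446899*(-I*sqrt(4038)/36342) - 19473/38060 = -446899*I*sqrt(4038)/36342 - 19473/38060 = -19473/38060 - 446899*I*sqrt(4038)/36342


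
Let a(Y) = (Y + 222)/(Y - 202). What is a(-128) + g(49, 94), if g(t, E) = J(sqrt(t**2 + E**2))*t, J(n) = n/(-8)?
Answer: -47/165 - 49*sqrt(11237)/8 ≈ -649.56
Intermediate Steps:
J(n) = -n/8 (J(n) = n*(-1/8) = -n/8)
a(Y) = (222 + Y)/(-202 + Y)
g(t, E) = -t*sqrt(E**2 + t**2)/8 (g(t, E) = (-sqrt(t**2 + E**2)/8)*t = (-sqrt(E**2 + t**2)/8)*t = -t*sqrt(E**2 + t**2)/8)
a(-128) + g(49, 94) = (222 - 128)/(-202 - 128) - 1/8*49*sqrt(94**2 + 49**2) = 94/(-330) - 1/8*49*sqrt(8836 + 2401) = -1/330*94 - 1/8*49*sqrt(11237) = -47/165 - 49*sqrt(11237)/8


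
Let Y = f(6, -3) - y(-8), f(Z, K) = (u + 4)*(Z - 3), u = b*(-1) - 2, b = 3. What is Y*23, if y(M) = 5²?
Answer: -644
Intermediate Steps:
u = -5 (u = 3*(-1) - 2 = -3 - 2 = -5)
f(Z, K) = 3 - Z (f(Z, K) = (-5 + 4)*(Z - 3) = -(-3 + Z) = 3 - Z)
y(M) = 25
Y = -28 (Y = (3 - 1*6) - 1*25 = (3 - 6) - 25 = -3 - 25 = -28)
Y*23 = -28*23 = -644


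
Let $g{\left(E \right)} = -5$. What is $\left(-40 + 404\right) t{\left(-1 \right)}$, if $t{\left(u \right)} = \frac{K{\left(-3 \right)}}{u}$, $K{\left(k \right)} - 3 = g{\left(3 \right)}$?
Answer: $728$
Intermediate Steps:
$K{\left(k \right)} = -2$ ($K{\left(k \right)} = 3 - 5 = -2$)
$t{\left(u \right)} = - \frac{2}{u}$
$\left(-40 + 404\right) t{\left(-1 \right)} = \left(-40 + 404\right) \left(- \frac{2}{-1}\right) = 364 \left(\left(-2\right) \left(-1\right)\right) = 364 \cdot 2 = 728$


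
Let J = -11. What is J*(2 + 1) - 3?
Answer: -36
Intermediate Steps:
J*(2 + 1) - 3 = -11*(2 + 1) - 3 = -11*3 - 3 = -33 - 3 = -36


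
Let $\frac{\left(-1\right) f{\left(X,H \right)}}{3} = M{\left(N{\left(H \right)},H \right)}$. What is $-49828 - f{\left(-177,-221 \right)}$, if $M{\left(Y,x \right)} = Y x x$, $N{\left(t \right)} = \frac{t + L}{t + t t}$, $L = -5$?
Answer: $- \frac{5555999}{110} \approx -50509.0$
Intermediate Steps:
$N{\left(t \right)} = \frac{-5 + t}{t + t^{2}}$ ($N{\left(t \right)} = \frac{t - 5}{t + t t} = \frac{-5 + t}{t + t^{2}}$)
$M{\left(Y,x \right)} = Y x^{2}$
$f{\left(X,H \right)} = - \frac{3 H \left(-5 + H\right)}{1 + H}$ ($f{\left(X,H \right)} = - 3 \frac{-5 + H}{H \left(1 + H\right)} H^{2} = - 3 \frac{H \left(-5 + H\right)}{1 + H} = - \frac{3 H \left(-5 + H\right)}{1 + H}$)
$-49828 - f{\left(-177,-221 \right)} = -49828 - 3 \left(-221\right) \frac{1}{1 - 221} \left(5 - -221\right) = -49828 - 3 \left(-221\right) \frac{1}{-220} \left(5 + 221\right) = -49828 - 3 \left(-221\right) \left(- \frac{1}{220}\right) 226 = -49828 - \frac{74919}{110} = - \frac{5555999}{110}$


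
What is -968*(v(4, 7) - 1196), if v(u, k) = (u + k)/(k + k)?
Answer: 8098772/7 ≈ 1.1570e+6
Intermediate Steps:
v(u, k) = (k + u)/(2*k) (v(u, k) = (k + u)/((2*k)) = (k + u)*(1/(2*k)) = (k + u)/(2*k))
-968*(v(4, 7) - 1196) = -968*((1/2)*(7 + 4)/7 - 1196) = -968*((1/2)*(1/7)*11 - 1196) = -968*(11/14 - 1196) = -968*(-16733/14) = 8098772/7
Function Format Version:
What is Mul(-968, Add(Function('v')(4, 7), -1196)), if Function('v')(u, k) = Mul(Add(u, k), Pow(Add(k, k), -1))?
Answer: Rational(8098772, 7) ≈ 1.1570e+6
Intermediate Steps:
Function('v')(u, k) = Mul(Rational(1, 2), Pow(k, -1), Add(k, u)) (Function('v')(u, k) = Mul(Add(k, u), Pow(Mul(2, k), -1)) = Mul(Add(k, u), Mul(Rational(1, 2), Pow(k, -1))) = Mul(Rational(1, 2), Pow(k, -1), Add(k, u)))
Mul(-968, Add(Function('v')(4, 7), -1196)) = Mul(-968, Add(Mul(Rational(1, 2), Pow(7, -1), Add(7, 4)), -1196)) = Mul(-968, Add(Mul(Rational(1, 2), Rational(1, 7), 11), -1196)) = Mul(-968, Add(Rational(11, 14), -1196)) = Mul(-968, Rational(-16733, 14)) = Rational(8098772, 7)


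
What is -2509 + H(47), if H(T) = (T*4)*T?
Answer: 6327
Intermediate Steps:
H(T) = 4*T**2 (H(T) = (4*T)*T = 4*T**2)
-2509 + H(47) = -2509 + 4*47**2 = -2509 + 4*2209 = -2509 + 8836 = 6327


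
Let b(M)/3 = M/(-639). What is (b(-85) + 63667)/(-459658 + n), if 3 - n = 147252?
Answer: -1937308/18467313 ≈ -0.10490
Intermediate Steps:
n = -147249 (n = 3 - 1*147252 = 3 - 147252 = -147249)
b(M) = -M/213 (b(M) = 3*(M/(-639)) = 3*(M*(-1/639)) = 3*(-M/639) = -M/213)
(b(-85) + 63667)/(-459658 + n) = (-1/213*(-85) + 63667)/(-459658 - 147249) = (85/213 + 63667)/(-606907) = (13561156/213)*(-1/606907) = -1937308/18467313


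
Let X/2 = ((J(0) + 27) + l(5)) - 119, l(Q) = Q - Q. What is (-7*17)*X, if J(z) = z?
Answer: 21896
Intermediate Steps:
l(Q) = 0
X = -184 (X = 2*(((0 + 27) + 0) - 119) = 2*((27 + 0) - 119) = 2*(27 - 119) = 2*(-92) = -184)
(-7*17)*X = -7*17*(-184) = -119*(-184) = 21896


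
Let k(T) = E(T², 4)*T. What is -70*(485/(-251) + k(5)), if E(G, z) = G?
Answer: -2162300/251 ≈ -8614.7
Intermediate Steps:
k(T) = T³ (k(T) = T²*T = T³)
-70*(485/(-251) + k(5)) = -70*(485/(-251) + 5³) = -70*(485*(-1/251) + 125) = -70*(-485/251 + 125) = -70*30890/251 = -2162300/251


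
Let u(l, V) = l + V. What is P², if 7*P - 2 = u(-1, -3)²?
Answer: 324/49 ≈ 6.6122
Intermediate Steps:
u(l, V) = V + l
P = 18/7 (P = 2/7 + (-3 - 1)²/7 = 2/7 + (⅐)*(-4)² = 2/7 + (⅐)*16 = 2/7 + 16/7 = 18/7 ≈ 2.5714)
P² = (18/7)² = 324/49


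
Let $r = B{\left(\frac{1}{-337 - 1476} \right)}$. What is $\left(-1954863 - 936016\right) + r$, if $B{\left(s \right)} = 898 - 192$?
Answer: $-2890173$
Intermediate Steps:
$B{\left(s \right)} = 706$ ($B{\left(s \right)} = 898 - 192 = 706$)
$r = 706$
$\left(-1954863 - 936016\right) + r = \left(-1954863 - 936016\right) + 706 = -2890879 + 706 = -2890173$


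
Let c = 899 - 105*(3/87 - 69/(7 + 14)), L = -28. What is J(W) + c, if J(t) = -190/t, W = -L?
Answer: 500839/406 ≈ 1233.6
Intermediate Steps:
W = 28 (W = -1*(-28) = 28)
c = 35971/29 (c = 899 - 105*(3*(1/87) - 69/21) = 899 - 105*(1/29 - 69*1/21) = 899 - 105*(1/29 - 23/7) = 899 - 105*(-660/203) = 899 + 9900/29 = 35971/29 ≈ 1240.4)
J(W) + c = -190/28 + 35971/29 = -190*1/28 + 35971/29 = -95/14 + 35971/29 = 500839/406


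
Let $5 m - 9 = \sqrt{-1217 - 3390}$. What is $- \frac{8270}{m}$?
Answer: $- \frac{186075}{2344} + \frac{20675 i \sqrt{4607}}{2344} \approx -79.384 + 598.68 i$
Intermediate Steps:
$m = \frac{9}{5} + \frac{i \sqrt{4607}}{5}$ ($m = \frac{9}{5} + \frac{\sqrt{-1217 - 3390}}{5} = \frac{9}{5} + \frac{\sqrt{-4607}}{5} = \frac{9}{5} + \frac{i \sqrt{4607}}{5} \approx 1.8 + 13.575 i$)
$- \frac{8270}{m} = - \frac{8270}{\frac{9}{5} + \frac{i \sqrt{4607}}{5}}$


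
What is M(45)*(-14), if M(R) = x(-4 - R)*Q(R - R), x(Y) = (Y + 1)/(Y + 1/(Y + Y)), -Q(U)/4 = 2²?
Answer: 351232/1601 ≈ 219.38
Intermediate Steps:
Q(U) = -16 (Q(U) = -4*2² = -4*4 = -16)
x(Y) = (1 + Y)/(Y + 1/(2*Y))
M(R) = -32*(-4 - R)*(-3 - R)/(1 + 2*(-4 - R)²) (M(R) = (2*(-4 - R)*(1 + (-4 - R))/(1 + 2*(-4 - R)²))*(-16) = (2*(-4 - R)*(-3 - R)/(1 + 2*(-4 - R)²))*(-16) = -32*(-4 - R)*(-3 - R)/(1 + 2*(-4 - R)²))
M(45)*(-14) = -32*(3 + 45)*(4 + 45)/(1 + 2*(4 + 45)²)*(-14) = -32*48*49/(1 + 2*49²)*(-14) = -32*48*49/(1 + 2*2401)*(-14) = -32*48*49/(1 + 4802)*(-14) = -32*48*49/4803*(-14) = -32*1/4803*48*49*(-14) = -25088/1601*(-14) = 351232/1601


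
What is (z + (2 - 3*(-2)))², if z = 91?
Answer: 9801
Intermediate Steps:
(z + (2 - 3*(-2)))² = (91 + (2 - 3*(-2)))² = (91 + (2 + 6))² = (91 + 8)² = 99² = 9801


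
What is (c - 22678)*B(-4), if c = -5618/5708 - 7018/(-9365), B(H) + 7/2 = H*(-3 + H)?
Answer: -29700726930357/53455420 ≈ -5.5562e+5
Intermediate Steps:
B(H) = -7/2 + H*(-3 + H)
c = -6276913/26727710 (c = -5618*1/5708 - 7018*(-1/9365) = -2809/2854 + 7018/9365 = -6276913/26727710 ≈ -0.23485)
(c - 22678)*B(-4) = (-6276913/26727710 - 22678)*(-7/2 + (-4)**2 - 3*(-4)) = -606137284293*(-7/2 + 16 + 12)/26727710 = -606137284293/26727710*49/2 = -29700726930357/53455420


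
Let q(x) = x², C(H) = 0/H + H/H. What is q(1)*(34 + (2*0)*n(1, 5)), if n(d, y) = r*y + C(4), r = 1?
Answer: 34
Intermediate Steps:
C(H) = 1 (C(H) = 0 + 1 = 1)
n(d, y) = 1 + y (n(d, y) = 1*y + 1 = y + 1 = 1 + y)
q(1)*(34 + (2*0)*n(1, 5)) = 1²*(34 + (2*0)*(1 + 5)) = 1*(34 + 0*6) = 1*(34 + 0) = 1*34 = 34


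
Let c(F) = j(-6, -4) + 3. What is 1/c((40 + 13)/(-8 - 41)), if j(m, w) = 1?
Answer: ¼ ≈ 0.25000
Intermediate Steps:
c(F) = 4 (c(F) = 1 + 3 = 4)
1/c((40 + 13)/(-8 - 41)) = 1/4 = ¼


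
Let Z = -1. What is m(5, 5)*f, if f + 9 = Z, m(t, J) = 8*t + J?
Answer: -450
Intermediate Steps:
m(t, J) = J + 8*t
f = -10 (f = -9 - 1 = -10)
m(5, 5)*f = (5 + 8*5)*(-10) = (5 + 40)*(-10) = 45*(-10) = -450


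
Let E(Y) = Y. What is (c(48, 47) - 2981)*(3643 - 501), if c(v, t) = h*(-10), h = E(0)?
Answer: -9366302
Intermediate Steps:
h = 0
c(v, t) = 0 (c(v, t) = 0*(-10) = 0)
(c(48, 47) - 2981)*(3643 - 501) = (0 - 2981)*(3643 - 501) = -2981*3142 = -9366302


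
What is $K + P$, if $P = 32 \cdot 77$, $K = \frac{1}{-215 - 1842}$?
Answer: $\frac{5068447}{2057} \approx 2464.0$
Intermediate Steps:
$K = - \frac{1}{2057}$ ($K = \frac{1}{-2057} = - \frac{1}{2057} \approx -0.00048614$)
$P = 2464$
$K + P = - \frac{1}{2057} + 2464 = \frac{5068447}{2057}$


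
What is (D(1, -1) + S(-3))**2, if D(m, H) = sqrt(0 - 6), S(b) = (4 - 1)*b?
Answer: (9 - I*sqrt(6))**2 ≈ 75.0 - 44.091*I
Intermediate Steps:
S(b) = 3*b
D(m, H) = I*sqrt(6) (D(m, H) = sqrt(-6) = I*sqrt(6))
(D(1, -1) + S(-3))**2 = (I*sqrt(6) + 3*(-3))**2 = (I*sqrt(6) - 9)**2 = (-9 + I*sqrt(6))**2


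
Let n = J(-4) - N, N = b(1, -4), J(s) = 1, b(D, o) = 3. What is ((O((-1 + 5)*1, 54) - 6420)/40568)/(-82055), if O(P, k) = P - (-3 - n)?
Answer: 1283/665761448 ≈ 1.9271e-6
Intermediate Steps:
N = 3
n = -2 (n = 1 - 1*3 = 1 - 3 = -2)
O(P, k) = 1 + P (O(P, k) = P - (-3 - 1*(-2)) = P - (-3 + 2) = P - 1*(-1) = P + 1 = 1 + P)
((O((-1 + 5)*1, 54) - 6420)/40568)/(-82055) = (((1 + (-1 + 5)*1) - 6420)/40568)/(-82055) = (((1 + 4*1) - 6420)*(1/40568))*(-1/82055) = (((1 + 4) - 6420)*(1/40568))*(-1/82055) = ((5 - 6420)*(1/40568))*(-1/82055) = -6415*1/40568*(-1/82055) = -6415/40568*(-1/82055) = 1283/665761448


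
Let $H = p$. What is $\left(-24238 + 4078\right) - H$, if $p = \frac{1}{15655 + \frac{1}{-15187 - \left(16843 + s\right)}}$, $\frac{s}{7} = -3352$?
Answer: $- \frac{2703470705206}{134100729} \approx -20160.0$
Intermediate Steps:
$s = -23464$ ($s = 7 \left(-3352\right) = -23464$)
$p = \frac{8566}{134100729}$ ($p = \frac{1}{15655 + \frac{1}{-15187 - -6621}} = \frac{1}{15655 + \frac{1}{-15187 + \left(-16843 + 23464\right)}} = \frac{1}{15655 + \frac{1}{-15187 + 6621}} = \frac{1}{15655 + \frac{1}{-8566}} = \frac{1}{15655 - \frac{1}{8566}} = \frac{1}{\frac{134100729}{8566}} = \frac{8566}{134100729} \approx 6.3877 \cdot 10^{-5}$)
$H = \frac{8566}{134100729} \approx 6.3877 \cdot 10^{-5}$
$\left(-24238 + 4078\right) - H = \left(-24238 + 4078\right) - \frac{8566}{134100729} = -20160 - \frac{8566}{134100729} = - \frac{2703470705206}{134100729}$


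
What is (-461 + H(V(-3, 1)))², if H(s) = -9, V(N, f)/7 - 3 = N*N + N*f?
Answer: 220900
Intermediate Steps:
V(N, f) = 21 + 7*N² + 7*N*f (V(N, f) = 21 + 7*(N*N + N*f) = 21 + 7*(N² + N*f) = 21 + (7*N² + 7*N*f) = 21 + 7*N² + 7*N*f)
(-461 + H(V(-3, 1)))² = (-461 - 9)² = (-470)² = 220900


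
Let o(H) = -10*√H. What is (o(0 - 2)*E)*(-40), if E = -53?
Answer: -21200*I*√2 ≈ -29981.0*I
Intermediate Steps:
(o(0 - 2)*E)*(-40) = (-10*√(0 - 2)*(-53))*(-40) = (-10*I*√2*(-53))*(-40) = (530*I*√2)*(-40) = -21200*I*√2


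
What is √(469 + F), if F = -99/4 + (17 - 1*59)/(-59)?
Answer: √6195649/118 ≈ 21.094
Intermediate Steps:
F = -5673/236 (F = -99*¼ + (17 - 59)*(-1/59) = -99/4 - 42*(-1/59) = -99/4 + 42/59 = -5673/236 ≈ -24.038)
√(469 + F) = √(469 - 5673/236) = √(105011/236) = √6195649/118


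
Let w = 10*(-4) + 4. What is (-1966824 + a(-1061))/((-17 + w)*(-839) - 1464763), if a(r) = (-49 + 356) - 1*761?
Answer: 983639/710148 ≈ 1.3851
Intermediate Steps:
w = -36 (w = -40 + 4 = -36)
a(r) = -454 (a(r) = 307 - 761 = -454)
(-1966824 + a(-1061))/((-17 + w)*(-839) - 1464763) = (-1966824 - 454)/((-17 - 36)*(-839) - 1464763) = -1967278/(-53*(-839) - 1464763) = -1967278/(44467 - 1464763) = -1967278/(-1420296) = -1967278*(-1/1420296) = 983639/710148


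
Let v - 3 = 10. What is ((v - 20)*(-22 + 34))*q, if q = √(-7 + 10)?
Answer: -84*√3 ≈ -145.49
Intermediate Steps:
v = 13 (v = 3 + 10 = 13)
q = √3 ≈ 1.7320
((v - 20)*(-22 + 34))*q = ((13 - 20)*(-22 + 34))*√3 = (-7*12)*√3 = -84*√3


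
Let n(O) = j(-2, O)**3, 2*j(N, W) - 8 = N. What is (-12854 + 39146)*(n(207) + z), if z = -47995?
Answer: -1261174656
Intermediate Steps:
j(N, W) = 4 + N/2
n(O) = 27 (n(O) = (4 + (1/2)*(-2))**3 = (4 - 1)**3 = 3**3 = 27)
(-12854 + 39146)*(n(207) + z) = (-12854 + 39146)*(27 - 47995) = 26292*(-47968) = -1261174656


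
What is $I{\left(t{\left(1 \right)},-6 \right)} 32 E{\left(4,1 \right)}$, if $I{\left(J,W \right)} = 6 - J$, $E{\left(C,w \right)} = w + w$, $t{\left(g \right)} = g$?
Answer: $320$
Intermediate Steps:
$E{\left(C,w \right)} = 2 w$
$I{\left(t{\left(1 \right)},-6 \right)} 32 E{\left(4,1 \right)} = \left(6 - 1\right) 32 \cdot 2 \cdot 1 = \left(6 - 1\right) 32 \cdot 2 = 5 \cdot 32 \cdot 2 = 160 \cdot 2 = 320$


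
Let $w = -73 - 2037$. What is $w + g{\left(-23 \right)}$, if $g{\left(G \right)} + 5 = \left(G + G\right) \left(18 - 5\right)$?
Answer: $-2713$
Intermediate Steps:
$g{\left(G \right)} = -5 + 26 G$ ($g{\left(G \right)} = -5 + \left(G + G\right) \left(18 - 5\right) = -5 + 2 G 13 = -5 + 26 G$)
$w = -2110$ ($w = -73 - 2037 = -2110$)
$w + g{\left(-23 \right)} = -2110 + \left(-5 + 26 \left(-23\right)\right) = -2110 - 603 = -2713$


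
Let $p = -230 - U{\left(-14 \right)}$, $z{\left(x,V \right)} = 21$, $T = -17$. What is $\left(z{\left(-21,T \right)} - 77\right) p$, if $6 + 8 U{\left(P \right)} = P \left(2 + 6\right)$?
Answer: $12054$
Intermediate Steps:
$U{\left(P \right)} = - \frac{3}{4} + P$ ($U{\left(P \right)} = - \frac{3}{4} + \frac{P \left(2 + 6\right)}{8} = - \frac{3}{4} + \frac{P 8}{8} = - \frac{3}{4} + \frac{8 P}{8} = - \frac{3}{4} + P$)
$p = - \frac{861}{4}$ ($p = -230 - \left(- \frac{3}{4} - 14\right) = -230 - - \frac{59}{4} = -230 + \frac{59}{4} = - \frac{861}{4} \approx -215.25$)
$\left(z{\left(-21,T \right)} - 77\right) p = \left(21 - 77\right) \left(- \frac{861}{4}\right) = \left(-56\right) \left(- \frac{861}{4}\right) = 12054$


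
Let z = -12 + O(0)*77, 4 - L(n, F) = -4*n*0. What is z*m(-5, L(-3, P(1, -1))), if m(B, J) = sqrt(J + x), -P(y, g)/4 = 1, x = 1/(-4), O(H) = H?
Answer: -6*sqrt(15) ≈ -23.238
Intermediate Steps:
x = -1/4 ≈ -0.25000
P(y, g) = -4 (P(y, g) = -4*1 = -4)
L(n, F) = 4 (L(n, F) = 4 - (-4*n)*0 = 4 - 1*0 = 4 + 0 = 4)
m(B, J) = sqrt(-1/4 + J) (m(B, J) = sqrt(J - 1/4) = sqrt(-1/4 + J))
z = -12 (z = -12 + 0*77 = -12 + 0 = -12)
z*m(-5, L(-3, P(1, -1))) = -6*sqrt(-1 + 4*4) = -6*sqrt(-1 + 16) = -6*sqrt(15)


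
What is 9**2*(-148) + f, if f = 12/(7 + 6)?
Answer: -155832/13 ≈ -11987.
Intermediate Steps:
f = 12/13 ≈ 0.92308
9**2*(-148) + f = 9**2*(-148) + 12/13 = 81*(-148) + 12/13 = -11988 + 12/13 = -155832/13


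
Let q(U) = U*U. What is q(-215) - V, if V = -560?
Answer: 46785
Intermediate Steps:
q(U) = U**2
q(-215) - V = (-215)**2 - 1*(-560) = 46225 + 560 = 46785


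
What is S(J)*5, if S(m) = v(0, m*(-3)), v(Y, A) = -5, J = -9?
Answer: -25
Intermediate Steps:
S(m) = -5
S(J)*5 = -5*5 = -25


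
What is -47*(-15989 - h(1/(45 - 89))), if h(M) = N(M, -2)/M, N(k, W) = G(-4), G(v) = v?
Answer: 759755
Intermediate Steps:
N(k, W) = -4
h(M) = -4/M
-47*(-15989 - h(1/(45 - 89))) = -47*(-15989 - (-4)/(1/(45 - 89))) = -47*(-15989 - (-4)/(1/(-44))) = -47*(-15989 - (-4)/(-1/44)) = -47*(-15989 - (-4)*(-44)) = -47*(-15989 - 1*176) = -47*(-15989 - 176) = -47*(-16165) = 759755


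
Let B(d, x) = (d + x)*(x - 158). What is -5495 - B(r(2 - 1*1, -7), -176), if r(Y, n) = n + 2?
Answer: -65949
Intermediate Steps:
r(Y, n) = 2 + n
B(d, x) = (-158 + x)*(d + x) (B(d, x) = (d + x)*(-158 + x) = (-158 + x)*(d + x))
-5495 - B(r(2 - 1*1, -7), -176) = -5495 - ((-176)**2 - 158*(2 - 7) - 158*(-176) + (2 - 7)*(-176)) = -5495 - (30976 - 158*(-5) + 27808 - 5*(-176)) = -5495 - (30976 + 790 + 27808 + 880) = -5495 - 1*60454 = -5495 - 60454 = -65949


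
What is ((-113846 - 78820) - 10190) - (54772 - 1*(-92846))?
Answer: -350474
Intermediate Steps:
((-113846 - 78820) - 10190) - (54772 - 1*(-92846)) = (-192666 - 10190) - (54772 + 92846) = -202856 - 1*147618 = -202856 - 147618 = -350474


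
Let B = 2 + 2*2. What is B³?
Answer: 216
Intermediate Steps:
B = 6 (B = 2 + 4 = 6)
B³ = 6³ = 216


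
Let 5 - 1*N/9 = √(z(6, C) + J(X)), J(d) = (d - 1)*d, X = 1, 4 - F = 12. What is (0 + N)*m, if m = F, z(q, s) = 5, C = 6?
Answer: -360 + 72*√5 ≈ -199.00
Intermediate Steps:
F = -8 (F = 4 - 1*12 = 4 - 12 = -8)
J(d) = d*(-1 + d) (J(d) = (-1 + d)*d = d*(-1 + d))
m = -8
N = 45 - 9*√5 (N = 45 - 9*√(5 + 1*(-1 + 1)) = 45 - 9*√(5 + 1*0) = 45 - 9*√(5 + 0) = 45 - 9*√5 ≈ 24.875)
(0 + N)*m = (0 + (45 - 9*√5))*(-8) = (45 - 9*√5)*(-8) = -360 + 72*√5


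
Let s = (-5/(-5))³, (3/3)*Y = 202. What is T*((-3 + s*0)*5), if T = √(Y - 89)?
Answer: -15*√113 ≈ -159.45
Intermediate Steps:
Y = 202
T = √113 (T = √(202 - 89) = √113 ≈ 10.630)
s = 1 (s = (-5*(-⅕))³ = 1³ = 1)
T*((-3 + s*0)*5) = √113*((-3 + 1*0)*5) = √113*((-3 + 0)*5) = √113*(-3*5) = √113*(-15) = -15*√113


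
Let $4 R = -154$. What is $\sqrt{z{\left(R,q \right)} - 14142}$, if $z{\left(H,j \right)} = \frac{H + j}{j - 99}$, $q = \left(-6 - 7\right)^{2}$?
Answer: $\frac{i \sqrt{69286665}}{70} \approx 118.91 i$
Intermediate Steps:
$R = - \frac{77}{2}$ ($R = \frac{1}{4} \left(-154\right) = - \frac{77}{2} \approx -38.5$)
$q = 169$ ($q = \left(-13\right)^{2} = 169$)
$z{\left(H,j \right)} = \frac{H + j}{-99 + j}$
$\sqrt{z{\left(R,q \right)} - 14142} = \sqrt{\frac{- \frac{77}{2} + 169}{-99 + 169} - 14142} = \sqrt{\frac{1}{70} \cdot \frac{261}{2} - 14142} = \sqrt{\frac{261}{140} - 14142} = \sqrt{- \frac{1979619}{140}} = \frac{i \sqrt{69286665}}{70}$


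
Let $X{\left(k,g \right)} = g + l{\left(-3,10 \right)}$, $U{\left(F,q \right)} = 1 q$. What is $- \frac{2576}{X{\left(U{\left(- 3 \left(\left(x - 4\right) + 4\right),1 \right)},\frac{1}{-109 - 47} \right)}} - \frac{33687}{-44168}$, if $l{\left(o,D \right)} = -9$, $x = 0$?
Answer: $\frac{17796506043}{62056040} \approx 286.78$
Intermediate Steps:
$U{\left(F,q \right)} = q$
$X{\left(k,g \right)} = -9 + g$ ($X{\left(k,g \right)} = g - 9 = -9 + g$)
$- \frac{2576}{X{\left(U{\left(- 3 \left(\left(x - 4\right) + 4\right),1 \right)},\frac{1}{-109 - 47} \right)}} - \frac{33687}{-44168} = - \frac{2576}{-9 + \frac{1}{-109 - 47}} - \frac{33687}{-44168} = - \frac{2576}{-9 + \frac{1}{-156}} - - \frac{33687}{44168} = - \frac{2576}{-9 - \frac{1}{156}} + \frac{33687}{44168} = - \frac{2576}{- \frac{1405}{156}} + \frac{33687}{44168} = \left(-2576\right) \left(- \frac{156}{1405}\right) + \frac{33687}{44168} = \frac{401856}{1405} + \frac{33687}{44168} = \frac{17796506043}{62056040}$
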